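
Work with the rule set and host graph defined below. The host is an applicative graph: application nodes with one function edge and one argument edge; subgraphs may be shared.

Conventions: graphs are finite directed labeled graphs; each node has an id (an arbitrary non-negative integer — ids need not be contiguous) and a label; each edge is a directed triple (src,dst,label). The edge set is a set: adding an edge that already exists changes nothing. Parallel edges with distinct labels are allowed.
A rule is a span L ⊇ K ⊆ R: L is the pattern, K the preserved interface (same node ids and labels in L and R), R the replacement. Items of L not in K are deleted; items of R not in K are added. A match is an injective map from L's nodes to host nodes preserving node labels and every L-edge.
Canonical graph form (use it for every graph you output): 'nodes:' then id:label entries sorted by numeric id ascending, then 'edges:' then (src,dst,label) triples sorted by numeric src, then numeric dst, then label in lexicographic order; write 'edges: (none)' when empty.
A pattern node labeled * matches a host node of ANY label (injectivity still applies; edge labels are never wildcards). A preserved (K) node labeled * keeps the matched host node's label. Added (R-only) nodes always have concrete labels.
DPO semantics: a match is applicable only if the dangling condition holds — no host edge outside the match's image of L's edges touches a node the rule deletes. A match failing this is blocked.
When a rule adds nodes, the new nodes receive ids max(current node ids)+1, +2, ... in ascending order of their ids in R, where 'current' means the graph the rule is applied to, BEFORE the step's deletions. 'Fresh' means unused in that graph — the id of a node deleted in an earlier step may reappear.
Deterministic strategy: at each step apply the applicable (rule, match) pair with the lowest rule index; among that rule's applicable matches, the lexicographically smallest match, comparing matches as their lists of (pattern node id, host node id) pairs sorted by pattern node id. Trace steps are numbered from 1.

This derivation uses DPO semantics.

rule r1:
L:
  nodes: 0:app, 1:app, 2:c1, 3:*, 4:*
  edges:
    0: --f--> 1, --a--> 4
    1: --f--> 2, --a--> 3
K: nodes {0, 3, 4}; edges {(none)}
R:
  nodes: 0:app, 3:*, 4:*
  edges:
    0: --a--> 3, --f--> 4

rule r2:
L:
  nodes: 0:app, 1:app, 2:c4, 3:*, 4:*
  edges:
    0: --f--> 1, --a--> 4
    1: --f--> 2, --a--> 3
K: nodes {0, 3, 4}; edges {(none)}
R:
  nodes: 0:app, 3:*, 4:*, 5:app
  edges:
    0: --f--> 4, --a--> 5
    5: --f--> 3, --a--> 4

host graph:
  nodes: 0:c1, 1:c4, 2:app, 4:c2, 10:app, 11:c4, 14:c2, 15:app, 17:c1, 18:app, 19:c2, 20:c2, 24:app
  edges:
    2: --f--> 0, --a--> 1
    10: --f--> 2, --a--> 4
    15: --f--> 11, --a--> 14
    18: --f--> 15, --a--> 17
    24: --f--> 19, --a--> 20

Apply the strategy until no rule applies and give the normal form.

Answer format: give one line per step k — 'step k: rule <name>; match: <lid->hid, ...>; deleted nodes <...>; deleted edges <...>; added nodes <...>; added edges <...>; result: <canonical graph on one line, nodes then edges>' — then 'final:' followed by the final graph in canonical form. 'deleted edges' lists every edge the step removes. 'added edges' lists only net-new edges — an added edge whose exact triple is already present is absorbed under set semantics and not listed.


step 1: rule r1; match: 0->10, 1->2, 2->0, 3->1, 4->4; deleted nodes 0, 2; deleted edges (2,0,f); (2,1,a); (10,2,f); (10,4,a); added nodes (none); added edges (10,1,a); (10,4,f); result: nodes: 1:c4, 4:c2, 10:app, 11:c4, 14:c2, 15:app, 17:c1, 18:app, 19:c2, 20:c2, 24:app edges: (10,1,a); (10,4,f); (15,11,f); (15,14,a); (18,15,f); (18,17,a); (24,19,f); (24,20,a)
step 2: rule r2; match: 0->18, 1->15, 2->11, 3->14, 4->17; deleted nodes 11, 15; deleted edges (15,11,f); (15,14,a); (18,15,f); (18,17,a); added nodes 25; added edges (18,17,f); (18,25,a); (25,14,f); (25,17,a); result: nodes: 1:c4, 4:c2, 10:app, 14:c2, 17:c1, 18:app, 19:c2, 20:c2, 24:app, 25:app edges: (10,1,a); (10,4,f); (18,17,f); (18,25,a); (24,19,f); (24,20,a); (25,14,f); (25,17,a)
final:
nodes: 1:c4, 4:c2, 10:app, 14:c2, 17:c1, 18:app, 19:c2, 20:c2, 24:app, 25:app
edges: (10,1,a); (10,4,f); (18,17,f); (18,25,a); (24,19,f); (24,20,a); (25,14,f); (25,17,a)


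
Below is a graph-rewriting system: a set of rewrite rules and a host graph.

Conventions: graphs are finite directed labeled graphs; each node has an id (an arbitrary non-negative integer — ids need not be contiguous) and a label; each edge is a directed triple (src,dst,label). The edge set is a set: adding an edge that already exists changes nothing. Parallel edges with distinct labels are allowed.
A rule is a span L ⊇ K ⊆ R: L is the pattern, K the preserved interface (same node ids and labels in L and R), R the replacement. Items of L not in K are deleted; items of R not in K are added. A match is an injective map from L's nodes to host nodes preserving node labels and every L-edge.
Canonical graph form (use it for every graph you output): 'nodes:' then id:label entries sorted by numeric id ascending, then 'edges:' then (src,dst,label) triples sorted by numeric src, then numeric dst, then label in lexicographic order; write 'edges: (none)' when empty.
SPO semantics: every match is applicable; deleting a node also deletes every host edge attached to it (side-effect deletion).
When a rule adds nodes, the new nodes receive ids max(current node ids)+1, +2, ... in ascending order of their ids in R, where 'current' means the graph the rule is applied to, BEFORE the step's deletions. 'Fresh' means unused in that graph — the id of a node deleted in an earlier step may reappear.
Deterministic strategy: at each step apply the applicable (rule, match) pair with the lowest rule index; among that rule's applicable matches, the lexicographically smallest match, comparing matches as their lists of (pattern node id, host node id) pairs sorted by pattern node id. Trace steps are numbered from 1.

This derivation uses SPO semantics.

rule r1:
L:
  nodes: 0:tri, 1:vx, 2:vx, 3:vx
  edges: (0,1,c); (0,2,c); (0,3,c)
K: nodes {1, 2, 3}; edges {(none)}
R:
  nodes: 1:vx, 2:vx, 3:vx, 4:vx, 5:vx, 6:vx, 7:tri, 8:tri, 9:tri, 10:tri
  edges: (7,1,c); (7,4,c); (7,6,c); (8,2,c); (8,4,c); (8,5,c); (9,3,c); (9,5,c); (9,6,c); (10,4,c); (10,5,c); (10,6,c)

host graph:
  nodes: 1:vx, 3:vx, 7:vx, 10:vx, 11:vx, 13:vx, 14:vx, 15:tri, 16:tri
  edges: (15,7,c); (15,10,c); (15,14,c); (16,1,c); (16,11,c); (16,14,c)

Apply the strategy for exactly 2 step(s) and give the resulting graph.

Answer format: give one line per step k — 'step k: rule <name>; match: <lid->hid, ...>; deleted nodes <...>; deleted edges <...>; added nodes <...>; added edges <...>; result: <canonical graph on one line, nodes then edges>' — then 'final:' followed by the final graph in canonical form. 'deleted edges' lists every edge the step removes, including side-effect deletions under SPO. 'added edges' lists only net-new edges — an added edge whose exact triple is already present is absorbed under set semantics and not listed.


step 1: rule r1; match: 0->15, 1->7, 2->10, 3->14; deleted nodes 15; deleted edges (15,7,c); (15,10,c); (15,14,c); added nodes 17, 18, 19, 20, 21, 22, 23; added edges (20,7,c); (20,17,c); (20,19,c); (21,10,c); (21,17,c); (21,18,c); (22,14,c); (22,18,c); (22,19,c); (23,17,c); (23,18,c); (23,19,c); result: nodes: 1:vx, 3:vx, 7:vx, 10:vx, 11:vx, 13:vx, 14:vx, 16:tri, 17:vx, 18:vx, 19:vx, 20:tri, 21:tri, 22:tri, 23:tri edges: (16,1,c); (16,11,c); (16,14,c); (20,7,c); (20,17,c); (20,19,c); (21,10,c); (21,17,c); (21,18,c); (22,14,c); (22,18,c); (22,19,c); (23,17,c); (23,18,c); (23,19,c)
step 2: rule r1; match: 0->16, 1->1, 2->11, 3->14; deleted nodes 16; deleted edges (16,1,c); (16,11,c); (16,14,c); added nodes 24, 25, 26, 27, 28, 29, 30; added edges (27,1,c); (27,24,c); (27,26,c); (28,11,c); (28,24,c); (28,25,c); (29,14,c); (29,25,c); (29,26,c); (30,24,c); (30,25,c); (30,26,c); result: nodes: 1:vx, 3:vx, 7:vx, 10:vx, 11:vx, 13:vx, 14:vx, 17:vx, 18:vx, 19:vx, 20:tri, 21:tri, 22:tri, 23:tri, 24:vx, 25:vx, 26:vx, 27:tri, 28:tri, 29:tri, 30:tri edges: (20,7,c); (20,17,c); (20,19,c); (21,10,c); (21,17,c); (21,18,c); (22,14,c); (22,18,c); (22,19,c); (23,17,c); (23,18,c); (23,19,c); (27,1,c); (27,24,c); (27,26,c); (28,11,c); (28,24,c); (28,25,c); (29,14,c); (29,25,c); (29,26,c); (30,24,c); (30,25,c); (30,26,c)
final:
nodes: 1:vx, 3:vx, 7:vx, 10:vx, 11:vx, 13:vx, 14:vx, 17:vx, 18:vx, 19:vx, 20:tri, 21:tri, 22:tri, 23:tri, 24:vx, 25:vx, 26:vx, 27:tri, 28:tri, 29:tri, 30:tri
edges: (20,7,c); (20,17,c); (20,19,c); (21,10,c); (21,17,c); (21,18,c); (22,14,c); (22,18,c); (22,19,c); (23,17,c); (23,18,c); (23,19,c); (27,1,c); (27,24,c); (27,26,c); (28,11,c); (28,24,c); (28,25,c); (29,14,c); (29,25,c); (29,26,c); (30,24,c); (30,25,c); (30,26,c)


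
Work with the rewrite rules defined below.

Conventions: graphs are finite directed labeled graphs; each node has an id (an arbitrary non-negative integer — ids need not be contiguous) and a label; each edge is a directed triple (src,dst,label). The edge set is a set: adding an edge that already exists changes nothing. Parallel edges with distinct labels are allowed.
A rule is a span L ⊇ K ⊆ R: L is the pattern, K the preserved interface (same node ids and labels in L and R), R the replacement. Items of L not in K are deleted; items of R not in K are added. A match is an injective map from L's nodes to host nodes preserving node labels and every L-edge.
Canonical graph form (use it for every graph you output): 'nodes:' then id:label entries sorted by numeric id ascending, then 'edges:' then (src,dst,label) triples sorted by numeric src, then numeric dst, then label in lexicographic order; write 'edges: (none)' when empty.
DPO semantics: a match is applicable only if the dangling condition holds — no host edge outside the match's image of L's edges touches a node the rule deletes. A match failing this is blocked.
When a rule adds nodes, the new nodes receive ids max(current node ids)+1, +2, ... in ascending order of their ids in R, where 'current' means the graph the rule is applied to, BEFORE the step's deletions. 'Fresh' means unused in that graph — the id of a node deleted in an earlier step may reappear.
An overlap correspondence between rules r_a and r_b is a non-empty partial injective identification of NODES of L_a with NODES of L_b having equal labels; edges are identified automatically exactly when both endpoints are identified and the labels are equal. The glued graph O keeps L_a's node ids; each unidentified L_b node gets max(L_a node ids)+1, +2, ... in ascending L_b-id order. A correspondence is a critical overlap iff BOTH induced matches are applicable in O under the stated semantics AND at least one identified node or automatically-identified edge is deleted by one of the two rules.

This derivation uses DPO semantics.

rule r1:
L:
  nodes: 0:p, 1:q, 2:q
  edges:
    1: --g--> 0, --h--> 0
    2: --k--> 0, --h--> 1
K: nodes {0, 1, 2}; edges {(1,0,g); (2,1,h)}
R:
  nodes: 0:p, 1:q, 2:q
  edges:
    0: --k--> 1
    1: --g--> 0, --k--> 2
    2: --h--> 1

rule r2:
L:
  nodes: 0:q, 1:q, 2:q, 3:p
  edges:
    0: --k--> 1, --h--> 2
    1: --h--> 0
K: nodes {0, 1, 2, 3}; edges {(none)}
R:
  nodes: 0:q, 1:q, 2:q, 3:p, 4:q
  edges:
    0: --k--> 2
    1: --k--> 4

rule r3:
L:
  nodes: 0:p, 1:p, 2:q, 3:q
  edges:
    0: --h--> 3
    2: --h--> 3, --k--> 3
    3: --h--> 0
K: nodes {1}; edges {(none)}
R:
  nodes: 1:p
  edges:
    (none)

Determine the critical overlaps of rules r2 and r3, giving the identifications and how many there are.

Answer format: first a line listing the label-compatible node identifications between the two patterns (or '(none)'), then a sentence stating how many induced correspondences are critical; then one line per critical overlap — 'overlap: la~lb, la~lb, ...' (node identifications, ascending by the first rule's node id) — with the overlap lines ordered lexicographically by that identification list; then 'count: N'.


label-compatible node identifications between L(r2) and L(r3): 0~2, 0~3, 1~2, 1~3, 2~2, 2~3, 3~0, 3~1
1 of the induced correspondences is a critical overlap of r2 and r3.
overlap: 3~0
count: 1


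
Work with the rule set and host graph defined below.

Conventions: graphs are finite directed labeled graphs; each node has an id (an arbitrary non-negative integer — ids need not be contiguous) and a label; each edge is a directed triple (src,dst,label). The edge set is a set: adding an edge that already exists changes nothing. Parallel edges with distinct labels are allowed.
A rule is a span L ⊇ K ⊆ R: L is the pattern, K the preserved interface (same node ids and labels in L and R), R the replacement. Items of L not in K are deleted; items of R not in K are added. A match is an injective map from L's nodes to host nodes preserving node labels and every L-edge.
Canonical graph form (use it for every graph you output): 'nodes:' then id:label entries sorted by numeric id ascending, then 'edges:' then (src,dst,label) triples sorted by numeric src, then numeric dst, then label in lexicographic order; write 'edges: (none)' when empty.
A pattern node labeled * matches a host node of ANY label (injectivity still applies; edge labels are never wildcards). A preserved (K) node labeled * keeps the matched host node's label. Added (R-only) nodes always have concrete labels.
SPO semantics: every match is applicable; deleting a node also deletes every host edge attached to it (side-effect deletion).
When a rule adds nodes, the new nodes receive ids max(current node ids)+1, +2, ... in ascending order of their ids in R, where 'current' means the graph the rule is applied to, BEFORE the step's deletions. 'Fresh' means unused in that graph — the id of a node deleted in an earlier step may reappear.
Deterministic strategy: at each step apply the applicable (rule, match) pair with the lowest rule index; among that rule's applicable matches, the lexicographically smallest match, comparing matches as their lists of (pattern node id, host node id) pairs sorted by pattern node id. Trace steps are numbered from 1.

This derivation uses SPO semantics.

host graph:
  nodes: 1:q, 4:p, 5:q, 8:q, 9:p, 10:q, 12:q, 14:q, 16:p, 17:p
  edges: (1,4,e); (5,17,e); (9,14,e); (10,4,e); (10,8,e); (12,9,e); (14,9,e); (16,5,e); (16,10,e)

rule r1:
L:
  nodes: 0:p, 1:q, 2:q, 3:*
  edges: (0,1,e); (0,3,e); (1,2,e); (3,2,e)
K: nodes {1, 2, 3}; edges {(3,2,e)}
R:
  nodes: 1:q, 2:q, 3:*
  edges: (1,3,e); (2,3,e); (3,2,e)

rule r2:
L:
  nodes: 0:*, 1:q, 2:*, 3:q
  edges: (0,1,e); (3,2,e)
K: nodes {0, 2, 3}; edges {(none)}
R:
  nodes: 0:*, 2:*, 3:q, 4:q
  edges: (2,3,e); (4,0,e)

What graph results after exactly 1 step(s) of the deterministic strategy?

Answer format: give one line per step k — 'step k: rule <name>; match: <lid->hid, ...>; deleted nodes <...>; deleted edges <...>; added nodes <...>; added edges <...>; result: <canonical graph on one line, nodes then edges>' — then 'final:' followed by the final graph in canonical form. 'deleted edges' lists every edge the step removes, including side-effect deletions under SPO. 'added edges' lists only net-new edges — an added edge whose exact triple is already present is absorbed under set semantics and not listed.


step 1: rule r2; match: 0->9, 1->14, 2->4, 3->1; deleted nodes 14; deleted edges (1,4,e); (9,14,e); (14,9,e); added nodes 18; added edges (4,1,e); (18,9,e); result: nodes: 1:q, 4:p, 5:q, 8:q, 9:p, 10:q, 12:q, 16:p, 17:p, 18:q edges: (4,1,e); (5,17,e); (10,4,e); (10,8,e); (12,9,e); (16,5,e); (16,10,e); (18,9,e)
final:
nodes: 1:q, 4:p, 5:q, 8:q, 9:p, 10:q, 12:q, 16:p, 17:p, 18:q
edges: (4,1,e); (5,17,e); (10,4,e); (10,8,e); (12,9,e); (16,5,e); (16,10,e); (18,9,e)


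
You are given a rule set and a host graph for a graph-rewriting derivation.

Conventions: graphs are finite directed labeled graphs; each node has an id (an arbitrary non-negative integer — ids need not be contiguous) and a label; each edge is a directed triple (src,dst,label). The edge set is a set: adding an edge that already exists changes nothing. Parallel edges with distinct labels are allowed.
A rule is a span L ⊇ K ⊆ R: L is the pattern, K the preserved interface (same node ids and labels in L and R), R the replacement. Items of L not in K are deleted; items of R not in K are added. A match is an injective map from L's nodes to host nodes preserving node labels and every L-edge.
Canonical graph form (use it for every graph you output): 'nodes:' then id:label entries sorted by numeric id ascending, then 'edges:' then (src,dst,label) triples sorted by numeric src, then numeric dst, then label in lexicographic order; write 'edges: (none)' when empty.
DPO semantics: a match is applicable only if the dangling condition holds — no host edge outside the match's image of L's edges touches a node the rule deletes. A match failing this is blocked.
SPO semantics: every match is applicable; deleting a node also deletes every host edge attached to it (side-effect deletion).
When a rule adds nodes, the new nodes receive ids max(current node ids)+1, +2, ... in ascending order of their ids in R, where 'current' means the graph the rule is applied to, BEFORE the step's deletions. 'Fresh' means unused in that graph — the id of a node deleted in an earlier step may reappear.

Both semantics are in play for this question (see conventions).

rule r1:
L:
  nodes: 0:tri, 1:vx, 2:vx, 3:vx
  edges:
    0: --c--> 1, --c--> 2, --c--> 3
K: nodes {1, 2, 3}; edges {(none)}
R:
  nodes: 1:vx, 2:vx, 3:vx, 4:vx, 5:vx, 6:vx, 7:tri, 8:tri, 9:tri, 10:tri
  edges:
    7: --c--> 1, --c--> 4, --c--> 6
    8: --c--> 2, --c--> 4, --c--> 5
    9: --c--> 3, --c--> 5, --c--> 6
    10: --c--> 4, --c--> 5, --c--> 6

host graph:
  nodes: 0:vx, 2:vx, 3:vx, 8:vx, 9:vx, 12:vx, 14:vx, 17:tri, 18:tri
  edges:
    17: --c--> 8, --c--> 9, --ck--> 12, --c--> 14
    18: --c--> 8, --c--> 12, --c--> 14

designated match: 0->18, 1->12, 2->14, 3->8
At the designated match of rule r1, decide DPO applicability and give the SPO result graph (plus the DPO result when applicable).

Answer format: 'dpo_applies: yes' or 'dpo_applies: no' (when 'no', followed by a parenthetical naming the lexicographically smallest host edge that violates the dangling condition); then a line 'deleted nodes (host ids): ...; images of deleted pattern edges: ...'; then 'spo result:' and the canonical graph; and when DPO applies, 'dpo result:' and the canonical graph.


dpo_applies: yes
deleted nodes (host ids): 18; images of deleted pattern edges: (18,8,c); (18,12,c); (18,14,c)
spo result:
nodes: 0:vx, 2:vx, 3:vx, 8:vx, 9:vx, 12:vx, 14:vx, 17:tri, 19:vx, 20:vx, 21:vx, 22:tri, 23:tri, 24:tri, 25:tri
edges: (17,8,c); (17,9,c); (17,12,ck); (17,14,c); (22,12,c); (22,19,c); (22,21,c); (23,14,c); (23,19,c); (23,20,c); (24,8,c); (24,20,c); (24,21,c); (25,19,c); (25,20,c); (25,21,c)
dpo result:
nodes: 0:vx, 2:vx, 3:vx, 8:vx, 9:vx, 12:vx, 14:vx, 17:tri, 19:vx, 20:vx, 21:vx, 22:tri, 23:tri, 24:tri, 25:tri
edges: (17,8,c); (17,9,c); (17,12,ck); (17,14,c); (22,12,c); (22,19,c); (22,21,c); (23,14,c); (23,19,c); (23,20,c); (24,8,c); (24,20,c); (24,21,c); (25,19,c); (25,20,c); (25,21,c)


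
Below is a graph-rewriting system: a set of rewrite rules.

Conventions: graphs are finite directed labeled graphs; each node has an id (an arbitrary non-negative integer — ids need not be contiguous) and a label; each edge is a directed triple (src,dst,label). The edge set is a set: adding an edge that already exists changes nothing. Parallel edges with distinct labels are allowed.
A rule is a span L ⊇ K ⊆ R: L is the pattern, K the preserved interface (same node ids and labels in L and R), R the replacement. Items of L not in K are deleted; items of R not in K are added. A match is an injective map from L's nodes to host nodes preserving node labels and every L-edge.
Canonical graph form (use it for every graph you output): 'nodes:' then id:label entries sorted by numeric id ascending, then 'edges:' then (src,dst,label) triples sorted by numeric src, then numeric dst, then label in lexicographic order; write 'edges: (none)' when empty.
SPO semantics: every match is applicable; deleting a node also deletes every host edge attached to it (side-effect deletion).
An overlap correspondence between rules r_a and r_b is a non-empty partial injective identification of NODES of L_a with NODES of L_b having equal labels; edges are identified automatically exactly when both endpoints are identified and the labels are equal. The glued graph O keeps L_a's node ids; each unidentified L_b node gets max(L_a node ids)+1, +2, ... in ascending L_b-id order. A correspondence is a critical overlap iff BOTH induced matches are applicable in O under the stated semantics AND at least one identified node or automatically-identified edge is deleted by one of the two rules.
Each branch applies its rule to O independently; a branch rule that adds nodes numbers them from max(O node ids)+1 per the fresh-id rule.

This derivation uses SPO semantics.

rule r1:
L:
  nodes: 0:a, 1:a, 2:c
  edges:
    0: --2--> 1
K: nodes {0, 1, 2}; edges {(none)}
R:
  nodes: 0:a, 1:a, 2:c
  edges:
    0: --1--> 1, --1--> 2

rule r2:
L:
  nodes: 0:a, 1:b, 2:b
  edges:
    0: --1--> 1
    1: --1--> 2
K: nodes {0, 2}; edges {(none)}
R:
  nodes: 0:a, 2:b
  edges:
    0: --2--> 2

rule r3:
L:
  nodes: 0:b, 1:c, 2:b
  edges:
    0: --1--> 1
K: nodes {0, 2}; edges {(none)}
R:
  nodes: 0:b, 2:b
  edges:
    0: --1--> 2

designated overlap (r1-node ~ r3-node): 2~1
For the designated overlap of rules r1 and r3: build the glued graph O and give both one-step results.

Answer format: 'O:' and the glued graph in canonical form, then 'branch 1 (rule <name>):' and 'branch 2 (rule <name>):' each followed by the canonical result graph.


O:
nodes: 0:a, 1:a, 2:c, 3:b, 4:b
edges: (0,1,2); (3,2,1)
branch 1 (rule r1):
nodes: 0:a, 1:a, 2:c, 3:b, 4:b
edges: (0,1,1); (0,2,1); (3,2,1)
branch 2 (rule r3):
nodes: 0:a, 1:a, 3:b, 4:b
edges: (0,1,2); (3,4,1)


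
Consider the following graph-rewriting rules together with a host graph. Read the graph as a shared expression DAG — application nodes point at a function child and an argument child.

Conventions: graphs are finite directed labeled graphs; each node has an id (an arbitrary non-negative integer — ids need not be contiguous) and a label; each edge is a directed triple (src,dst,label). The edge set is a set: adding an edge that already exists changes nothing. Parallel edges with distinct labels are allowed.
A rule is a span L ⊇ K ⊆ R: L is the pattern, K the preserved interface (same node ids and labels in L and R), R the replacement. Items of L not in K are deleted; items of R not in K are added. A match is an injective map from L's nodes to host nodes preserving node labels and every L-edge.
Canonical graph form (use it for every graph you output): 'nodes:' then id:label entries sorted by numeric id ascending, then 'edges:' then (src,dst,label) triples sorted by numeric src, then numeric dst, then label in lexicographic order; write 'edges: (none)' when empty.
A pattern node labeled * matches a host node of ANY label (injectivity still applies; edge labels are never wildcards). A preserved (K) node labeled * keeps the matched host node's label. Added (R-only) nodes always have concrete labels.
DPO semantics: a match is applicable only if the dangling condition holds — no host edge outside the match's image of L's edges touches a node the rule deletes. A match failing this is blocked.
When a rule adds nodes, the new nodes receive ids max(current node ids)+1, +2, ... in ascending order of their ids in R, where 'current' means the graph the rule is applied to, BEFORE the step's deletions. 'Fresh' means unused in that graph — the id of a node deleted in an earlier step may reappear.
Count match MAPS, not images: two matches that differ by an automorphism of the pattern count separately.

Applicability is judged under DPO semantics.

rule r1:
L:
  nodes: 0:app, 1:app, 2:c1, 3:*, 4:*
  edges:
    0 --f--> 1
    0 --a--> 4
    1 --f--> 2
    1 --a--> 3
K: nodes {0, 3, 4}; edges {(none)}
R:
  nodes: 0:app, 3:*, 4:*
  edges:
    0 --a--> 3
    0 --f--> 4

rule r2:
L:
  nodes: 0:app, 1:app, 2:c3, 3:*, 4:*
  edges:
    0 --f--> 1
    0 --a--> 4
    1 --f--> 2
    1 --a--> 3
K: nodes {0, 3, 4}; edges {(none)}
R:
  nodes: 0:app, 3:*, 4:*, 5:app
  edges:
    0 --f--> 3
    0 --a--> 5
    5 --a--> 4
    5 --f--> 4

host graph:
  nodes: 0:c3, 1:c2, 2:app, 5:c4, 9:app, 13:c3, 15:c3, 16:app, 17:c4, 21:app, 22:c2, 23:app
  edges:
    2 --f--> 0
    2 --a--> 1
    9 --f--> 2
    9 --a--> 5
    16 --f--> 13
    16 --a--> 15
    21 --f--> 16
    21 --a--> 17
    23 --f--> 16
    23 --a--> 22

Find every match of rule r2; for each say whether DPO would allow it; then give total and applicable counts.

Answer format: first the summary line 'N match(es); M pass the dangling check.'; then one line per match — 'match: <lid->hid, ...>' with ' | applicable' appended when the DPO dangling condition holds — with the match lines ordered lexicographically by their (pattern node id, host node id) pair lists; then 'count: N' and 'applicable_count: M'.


3 match(es); 1 pass the dangling check.
match: 0->9, 1->2, 2->0, 3->1, 4->5 | applicable
match: 0->21, 1->16, 2->13, 3->15, 4->17
match: 0->23, 1->16, 2->13, 3->15, 4->22
count: 3
applicable_count: 1


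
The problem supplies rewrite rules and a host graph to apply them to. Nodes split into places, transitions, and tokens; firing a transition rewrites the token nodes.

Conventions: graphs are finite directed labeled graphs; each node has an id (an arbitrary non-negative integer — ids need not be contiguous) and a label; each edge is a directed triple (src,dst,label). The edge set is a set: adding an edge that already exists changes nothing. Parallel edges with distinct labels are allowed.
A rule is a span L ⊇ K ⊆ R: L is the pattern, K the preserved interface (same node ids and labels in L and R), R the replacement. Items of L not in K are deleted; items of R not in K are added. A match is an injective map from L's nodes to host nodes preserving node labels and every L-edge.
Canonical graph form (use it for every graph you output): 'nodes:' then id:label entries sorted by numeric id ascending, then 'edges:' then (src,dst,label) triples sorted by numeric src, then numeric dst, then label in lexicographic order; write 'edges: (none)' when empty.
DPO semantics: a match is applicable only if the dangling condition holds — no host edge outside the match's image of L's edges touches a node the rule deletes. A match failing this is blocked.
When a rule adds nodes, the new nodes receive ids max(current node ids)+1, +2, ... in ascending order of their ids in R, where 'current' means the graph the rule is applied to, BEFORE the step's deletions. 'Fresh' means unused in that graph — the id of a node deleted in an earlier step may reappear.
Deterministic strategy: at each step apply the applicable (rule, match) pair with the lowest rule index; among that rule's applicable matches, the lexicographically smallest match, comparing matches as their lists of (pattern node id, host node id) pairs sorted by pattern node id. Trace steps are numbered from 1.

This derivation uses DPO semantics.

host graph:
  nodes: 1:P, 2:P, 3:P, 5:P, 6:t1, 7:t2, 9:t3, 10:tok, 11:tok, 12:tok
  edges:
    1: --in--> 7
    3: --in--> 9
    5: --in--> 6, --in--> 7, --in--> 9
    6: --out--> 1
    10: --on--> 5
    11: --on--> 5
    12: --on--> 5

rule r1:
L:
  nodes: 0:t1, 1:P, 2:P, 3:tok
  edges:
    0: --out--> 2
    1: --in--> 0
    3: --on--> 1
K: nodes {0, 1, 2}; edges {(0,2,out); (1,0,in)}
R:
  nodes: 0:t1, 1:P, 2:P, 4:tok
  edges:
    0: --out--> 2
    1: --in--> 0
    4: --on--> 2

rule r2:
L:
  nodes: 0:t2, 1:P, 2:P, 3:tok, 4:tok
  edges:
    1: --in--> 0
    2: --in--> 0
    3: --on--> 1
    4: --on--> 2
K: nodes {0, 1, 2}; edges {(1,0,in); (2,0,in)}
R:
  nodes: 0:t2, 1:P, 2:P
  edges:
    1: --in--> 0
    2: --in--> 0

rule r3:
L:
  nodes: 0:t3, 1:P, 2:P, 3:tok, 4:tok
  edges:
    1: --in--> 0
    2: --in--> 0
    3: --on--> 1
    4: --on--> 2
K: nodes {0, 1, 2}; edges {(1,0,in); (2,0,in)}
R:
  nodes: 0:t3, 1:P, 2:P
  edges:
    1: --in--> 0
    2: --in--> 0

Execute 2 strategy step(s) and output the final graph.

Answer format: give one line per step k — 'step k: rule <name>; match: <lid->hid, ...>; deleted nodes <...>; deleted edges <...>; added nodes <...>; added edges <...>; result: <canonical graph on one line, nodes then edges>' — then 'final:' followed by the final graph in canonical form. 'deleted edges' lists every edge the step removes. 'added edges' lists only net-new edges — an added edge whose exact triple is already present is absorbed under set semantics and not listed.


step 1: rule r1; match: 0->6, 1->5, 2->1, 3->10; deleted nodes 10; deleted edges (10,5,on); added nodes 13; added edges (13,1,on); result: nodes: 1:P, 2:P, 3:P, 5:P, 6:t1, 7:t2, 9:t3, 11:tok, 12:tok, 13:tok edges: (1,7,in); (3,9,in); (5,6,in); (5,7,in); (5,9,in); (6,1,out); (11,5,on); (12,5,on); (13,1,on)
step 2: rule r1; match: 0->6, 1->5, 2->1, 3->11; deleted nodes 11; deleted edges (11,5,on); added nodes 14; added edges (14,1,on); result: nodes: 1:P, 2:P, 3:P, 5:P, 6:t1, 7:t2, 9:t3, 12:tok, 13:tok, 14:tok edges: (1,7,in); (3,9,in); (5,6,in); (5,7,in); (5,9,in); (6,1,out); (12,5,on); (13,1,on); (14,1,on)
final:
nodes: 1:P, 2:P, 3:P, 5:P, 6:t1, 7:t2, 9:t3, 12:tok, 13:tok, 14:tok
edges: (1,7,in); (3,9,in); (5,6,in); (5,7,in); (5,9,in); (6,1,out); (12,5,on); (13,1,on); (14,1,on)


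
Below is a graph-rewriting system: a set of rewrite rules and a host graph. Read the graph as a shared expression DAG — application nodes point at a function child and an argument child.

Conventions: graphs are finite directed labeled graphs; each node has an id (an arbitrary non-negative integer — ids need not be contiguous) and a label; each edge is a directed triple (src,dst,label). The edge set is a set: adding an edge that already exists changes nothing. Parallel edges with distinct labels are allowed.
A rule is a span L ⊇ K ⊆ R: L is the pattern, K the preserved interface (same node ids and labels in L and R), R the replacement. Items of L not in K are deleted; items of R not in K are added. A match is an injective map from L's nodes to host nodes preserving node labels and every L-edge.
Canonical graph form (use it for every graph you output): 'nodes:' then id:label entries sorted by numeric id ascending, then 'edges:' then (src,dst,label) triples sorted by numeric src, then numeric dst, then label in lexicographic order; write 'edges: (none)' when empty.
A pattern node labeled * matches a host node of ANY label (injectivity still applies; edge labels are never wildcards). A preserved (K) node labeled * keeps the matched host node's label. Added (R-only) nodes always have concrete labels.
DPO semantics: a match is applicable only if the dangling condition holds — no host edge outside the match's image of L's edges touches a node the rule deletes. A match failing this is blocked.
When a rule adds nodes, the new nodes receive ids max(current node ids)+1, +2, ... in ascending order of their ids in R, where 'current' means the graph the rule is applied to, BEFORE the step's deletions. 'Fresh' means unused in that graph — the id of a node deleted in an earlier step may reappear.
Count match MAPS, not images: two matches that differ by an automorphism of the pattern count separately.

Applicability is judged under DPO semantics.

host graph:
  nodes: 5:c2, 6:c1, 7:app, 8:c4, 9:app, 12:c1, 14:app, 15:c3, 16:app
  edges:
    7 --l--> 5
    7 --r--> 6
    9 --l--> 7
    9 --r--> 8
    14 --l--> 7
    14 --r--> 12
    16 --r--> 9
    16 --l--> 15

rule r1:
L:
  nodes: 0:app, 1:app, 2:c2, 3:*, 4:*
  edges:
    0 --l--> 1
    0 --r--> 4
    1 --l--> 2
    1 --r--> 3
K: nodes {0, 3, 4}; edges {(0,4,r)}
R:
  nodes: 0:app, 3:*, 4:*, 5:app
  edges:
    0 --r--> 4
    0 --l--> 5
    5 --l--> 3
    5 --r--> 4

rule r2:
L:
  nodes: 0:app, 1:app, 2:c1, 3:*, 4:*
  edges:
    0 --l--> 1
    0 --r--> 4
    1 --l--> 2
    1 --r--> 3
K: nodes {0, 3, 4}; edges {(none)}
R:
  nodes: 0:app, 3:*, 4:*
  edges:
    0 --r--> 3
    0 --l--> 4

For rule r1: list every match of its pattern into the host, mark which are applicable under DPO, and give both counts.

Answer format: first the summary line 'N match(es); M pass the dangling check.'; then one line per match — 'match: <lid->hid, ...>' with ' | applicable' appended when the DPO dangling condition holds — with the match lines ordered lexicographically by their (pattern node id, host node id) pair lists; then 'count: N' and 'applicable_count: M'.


2 match(es); 0 pass the dangling check.
match: 0->9, 1->7, 2->5, 3->6, 4->8
match: 0->14, 1->7, 2->5, 3->6, 4->12
count: 2
applicable_count: 0


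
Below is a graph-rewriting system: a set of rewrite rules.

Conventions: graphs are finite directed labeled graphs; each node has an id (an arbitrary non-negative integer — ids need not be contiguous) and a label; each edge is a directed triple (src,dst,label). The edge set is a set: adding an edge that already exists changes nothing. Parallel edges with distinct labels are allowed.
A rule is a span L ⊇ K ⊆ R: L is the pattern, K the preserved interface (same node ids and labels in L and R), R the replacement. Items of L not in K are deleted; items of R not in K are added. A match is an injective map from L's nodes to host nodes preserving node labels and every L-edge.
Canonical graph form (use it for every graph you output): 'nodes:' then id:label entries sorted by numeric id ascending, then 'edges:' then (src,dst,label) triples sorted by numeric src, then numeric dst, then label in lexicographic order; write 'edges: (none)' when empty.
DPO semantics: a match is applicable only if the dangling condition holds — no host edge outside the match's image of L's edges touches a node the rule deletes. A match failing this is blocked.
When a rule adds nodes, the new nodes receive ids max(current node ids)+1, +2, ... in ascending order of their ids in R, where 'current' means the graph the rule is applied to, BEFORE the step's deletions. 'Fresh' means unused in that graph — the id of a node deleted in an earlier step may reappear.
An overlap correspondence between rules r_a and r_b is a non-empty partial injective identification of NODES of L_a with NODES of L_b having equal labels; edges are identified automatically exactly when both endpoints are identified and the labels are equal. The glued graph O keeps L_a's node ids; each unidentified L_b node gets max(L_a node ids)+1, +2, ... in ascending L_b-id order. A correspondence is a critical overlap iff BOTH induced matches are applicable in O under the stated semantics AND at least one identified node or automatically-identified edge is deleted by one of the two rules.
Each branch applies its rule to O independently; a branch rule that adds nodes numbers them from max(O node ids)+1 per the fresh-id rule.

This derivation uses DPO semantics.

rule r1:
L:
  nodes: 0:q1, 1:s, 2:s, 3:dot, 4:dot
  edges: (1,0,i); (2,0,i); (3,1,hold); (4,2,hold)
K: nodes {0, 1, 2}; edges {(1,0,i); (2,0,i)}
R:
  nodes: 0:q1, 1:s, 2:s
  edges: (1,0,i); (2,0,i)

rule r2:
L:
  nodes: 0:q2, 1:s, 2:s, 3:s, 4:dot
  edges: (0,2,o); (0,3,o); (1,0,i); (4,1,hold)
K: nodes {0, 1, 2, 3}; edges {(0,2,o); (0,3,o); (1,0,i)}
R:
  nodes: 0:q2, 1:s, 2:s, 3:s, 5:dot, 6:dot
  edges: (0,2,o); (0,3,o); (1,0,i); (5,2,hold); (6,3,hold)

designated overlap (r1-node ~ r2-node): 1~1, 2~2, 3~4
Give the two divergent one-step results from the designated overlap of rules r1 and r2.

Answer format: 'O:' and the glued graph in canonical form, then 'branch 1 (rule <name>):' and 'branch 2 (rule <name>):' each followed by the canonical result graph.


O:
nodes: 0:q1, 1:s, 2:s, 3:dot, 4:dot, 5:q2, 6:s
edges: (1,0,i); (1,5,i); (2,0,i); (3,1,hold); (4,2,hold); (5,2,o); (5,6,o)
branch 1 (rule r1):
nodes: 0:q1, 1:s, 2:s, 5:q2, 6:s
edges: (1,0,i); (1,5,i); (2,0,i); (5,2,o); (5,6,o)
branch 2 (rule r2):
nodes: 0:q1, 1:s, 2:s, 4:dot, 5:q2, 6:s, 7:dot, 8:dot
edges: (1,0,i); (1,5,i); (2,0,i); (4,2,hold); (5,2,o); (5,6,o); (7,2,hold); (8,6,hold)


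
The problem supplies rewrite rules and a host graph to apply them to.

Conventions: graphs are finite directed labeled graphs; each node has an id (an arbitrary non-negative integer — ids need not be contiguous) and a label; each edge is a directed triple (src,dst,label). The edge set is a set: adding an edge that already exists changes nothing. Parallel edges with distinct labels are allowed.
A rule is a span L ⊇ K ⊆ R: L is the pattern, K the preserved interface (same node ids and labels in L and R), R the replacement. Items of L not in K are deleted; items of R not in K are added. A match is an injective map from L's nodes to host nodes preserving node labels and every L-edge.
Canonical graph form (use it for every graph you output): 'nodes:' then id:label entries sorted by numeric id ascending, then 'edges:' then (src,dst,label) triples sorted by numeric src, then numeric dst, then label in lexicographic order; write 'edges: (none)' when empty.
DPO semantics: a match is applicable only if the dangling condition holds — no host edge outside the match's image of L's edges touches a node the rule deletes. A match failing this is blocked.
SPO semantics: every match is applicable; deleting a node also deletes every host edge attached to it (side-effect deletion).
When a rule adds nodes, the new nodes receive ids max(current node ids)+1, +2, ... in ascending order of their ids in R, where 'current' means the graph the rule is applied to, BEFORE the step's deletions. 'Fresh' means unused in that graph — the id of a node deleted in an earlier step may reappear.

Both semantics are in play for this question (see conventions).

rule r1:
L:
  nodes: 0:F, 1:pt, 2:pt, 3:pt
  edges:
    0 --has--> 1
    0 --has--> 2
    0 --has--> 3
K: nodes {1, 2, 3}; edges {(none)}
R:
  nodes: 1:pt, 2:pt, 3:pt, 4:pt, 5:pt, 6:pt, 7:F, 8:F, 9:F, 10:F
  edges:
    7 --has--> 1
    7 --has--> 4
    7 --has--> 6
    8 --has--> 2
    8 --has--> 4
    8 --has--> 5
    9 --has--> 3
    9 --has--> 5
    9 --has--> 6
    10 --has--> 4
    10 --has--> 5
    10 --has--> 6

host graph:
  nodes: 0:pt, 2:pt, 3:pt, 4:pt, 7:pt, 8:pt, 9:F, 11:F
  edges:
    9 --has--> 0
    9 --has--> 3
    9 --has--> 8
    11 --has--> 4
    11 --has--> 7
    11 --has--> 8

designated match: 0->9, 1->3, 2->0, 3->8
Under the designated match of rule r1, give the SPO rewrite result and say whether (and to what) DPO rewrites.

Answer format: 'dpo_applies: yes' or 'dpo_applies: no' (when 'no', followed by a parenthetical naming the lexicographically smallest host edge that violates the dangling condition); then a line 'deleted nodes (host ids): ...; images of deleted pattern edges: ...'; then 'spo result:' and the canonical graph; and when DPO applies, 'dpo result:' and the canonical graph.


dpo_applies: yes
deleted nodes (host ids): 9; images of deleted pattern edges: (9,0,has); (9,3,has); (9,8,has)
spo result:
nodes: 0:pt, 2:pt, 3:pt, 4:pt, 7:pt, 8:pt, 11:F, 12:pt, 13:pt, 14:pt, 15:F, 16:F, 17:F, 18:F
edges: (11,4,has); (11,7,has); (11,8,has); (15,3,has); (15,12,has); (15,14,has); (16,0,has); (16,12,has); (16,13,has); (17,8,has); (17,13,has); (17,14,has); (18,12,has); (18,13,has); (18,14,has)
dpo result:
nodes: 0:pt, 2:pt, 3:pt, 4:pt, 7:pt, 8:pt, 11:F, 12:pt, 13:pt, 14:pt, 15:F, 16:F, 17:F, 18:F
edges: (11,4,has); (11,7,has); (11,8,has); (15,3,has); (15,12,has); (15,14,has); (16,0,has); (16,12,has); (16,13,has); (17,8,has); (17,13,has); (17,14,has); (18,12,has); (18,13,has); (18,14,has)


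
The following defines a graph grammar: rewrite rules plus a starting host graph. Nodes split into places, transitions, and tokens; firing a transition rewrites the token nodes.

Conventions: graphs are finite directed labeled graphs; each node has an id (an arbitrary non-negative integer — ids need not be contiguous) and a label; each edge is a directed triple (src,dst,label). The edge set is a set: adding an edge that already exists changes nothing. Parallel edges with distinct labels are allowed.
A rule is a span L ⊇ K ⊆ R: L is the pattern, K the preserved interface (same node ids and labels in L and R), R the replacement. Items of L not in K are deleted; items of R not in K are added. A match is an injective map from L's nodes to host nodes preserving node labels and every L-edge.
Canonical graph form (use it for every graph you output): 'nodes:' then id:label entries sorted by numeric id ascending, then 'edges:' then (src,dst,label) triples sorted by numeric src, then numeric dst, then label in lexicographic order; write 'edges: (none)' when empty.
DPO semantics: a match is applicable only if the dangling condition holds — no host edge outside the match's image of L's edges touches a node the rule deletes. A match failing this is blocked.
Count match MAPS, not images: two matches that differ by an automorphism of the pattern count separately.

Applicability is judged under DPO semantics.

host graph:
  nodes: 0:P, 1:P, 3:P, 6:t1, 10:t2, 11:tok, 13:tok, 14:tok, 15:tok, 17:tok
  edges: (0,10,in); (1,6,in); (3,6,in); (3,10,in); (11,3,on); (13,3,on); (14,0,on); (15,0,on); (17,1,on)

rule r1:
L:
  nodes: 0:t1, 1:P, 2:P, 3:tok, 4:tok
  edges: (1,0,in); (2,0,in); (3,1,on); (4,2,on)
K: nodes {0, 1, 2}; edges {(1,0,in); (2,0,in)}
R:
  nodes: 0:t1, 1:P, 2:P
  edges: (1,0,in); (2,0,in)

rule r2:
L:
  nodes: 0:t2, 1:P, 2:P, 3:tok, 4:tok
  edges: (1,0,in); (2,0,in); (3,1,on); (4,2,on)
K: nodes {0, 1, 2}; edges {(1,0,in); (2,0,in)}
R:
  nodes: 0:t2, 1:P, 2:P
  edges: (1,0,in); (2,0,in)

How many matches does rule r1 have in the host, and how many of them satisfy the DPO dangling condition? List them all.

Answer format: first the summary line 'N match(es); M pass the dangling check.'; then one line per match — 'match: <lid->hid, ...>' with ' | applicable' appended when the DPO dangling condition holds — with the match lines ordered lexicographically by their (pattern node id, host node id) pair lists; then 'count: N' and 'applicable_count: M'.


4 match(es); 4 pass the dangling check.
match: 0->6, 1->1, 2->3, 3->17, 4->11 | applicable
match: 0->6, 1->1, 2->3, 3->17, 4->13 | applicable
match: 0->6, 1->3, 2->1, 3->11, 4->17 | applicable
match: 0->6, 1->3, 2->1, 3->13, 4->17 | applicable
count: 4
applicable_count: 4
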